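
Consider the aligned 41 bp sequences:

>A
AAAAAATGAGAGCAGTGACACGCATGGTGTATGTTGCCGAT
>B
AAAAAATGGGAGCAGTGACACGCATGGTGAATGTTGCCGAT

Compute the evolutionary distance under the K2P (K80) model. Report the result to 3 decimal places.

0.050

Of 41 sites, 1 differences are transitions and 1 are transversions, so P = 1/41 ≈ 0.02439 and Q = 1/41 ≈ 0.02439.
Under the Kimura two-parameter model, d = −½ ln(1 − 2P − Q) − ¼ ln(1 − 2Q).
1 − 2P − Q = 0.92683, giving −½ ln(0.92683) = 0.037993.
1 − 2Q = 0.95122, giving −¼ ln(0.95122) = 0.012502.
d = 0.037993 + 0.012502 = 0.050495.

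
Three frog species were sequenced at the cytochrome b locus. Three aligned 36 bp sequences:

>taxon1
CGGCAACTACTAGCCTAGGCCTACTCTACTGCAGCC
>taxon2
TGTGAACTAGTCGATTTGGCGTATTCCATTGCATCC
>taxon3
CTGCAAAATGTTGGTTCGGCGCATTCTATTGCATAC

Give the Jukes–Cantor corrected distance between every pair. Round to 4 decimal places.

d(taxon1,taxon2) = 0.4926, d(taxon1,taxon3) = 0.6082, d(taxon2,taxon3) = 0.4926

taxon1–taxon2: 13/36 sites differ → p ≈ 0.361111, d = −0.75 ln(1 − 0.481481) = 0.492584 ≈ 0.4926.
taxon1–taxon3: 15/36 sites differ → p ≈ 0.416667, d = −0.75 ln(1 − 0.555556) = 0.608198 ≈ 0.6082.
taxon2–taxon3: 13/36 sites differ → p ≈ 0.361111, d = −0.75 ln(1 − 0.481481) = 0.492584 ≈ 0.4926.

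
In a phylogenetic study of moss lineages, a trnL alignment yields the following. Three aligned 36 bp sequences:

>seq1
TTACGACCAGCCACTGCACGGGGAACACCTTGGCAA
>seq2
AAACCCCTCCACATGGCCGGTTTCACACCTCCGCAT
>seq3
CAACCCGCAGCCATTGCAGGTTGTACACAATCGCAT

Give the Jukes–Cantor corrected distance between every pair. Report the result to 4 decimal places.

seq1–seq2: 19/36 sites differ → p ≈ 0.527778, d = −0.75 ln(1 − 0.703704) = 0.912297 ≈ 0.9123.
seq1–seq3: 14/36 sites differ → p ≈ 0.388889, d = −0.75 ln(1 − 0.518519) = 0.548166 ≈ 0.5482.
seq2–seq3: 13/36 sites differ → p ≈ 0.361111, d = −0.75 ln(1 − 0.481481) = 0.492584 ≈ 0.4926.

d(seq1,seq2) = 0.9123, d(seq1,seq3) = 0.5482, d(seq2,seq3) = 0.4926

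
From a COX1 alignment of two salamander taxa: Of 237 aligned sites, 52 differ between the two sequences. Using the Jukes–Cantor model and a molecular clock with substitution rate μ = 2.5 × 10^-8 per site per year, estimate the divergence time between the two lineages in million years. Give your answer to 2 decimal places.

5.19

p = 52/237 ≈ 0.219409.
d = −(3/4) ln(1 − 4p/3) = −0.75 ln(1 − 0.292545) = −0.75 ln(0.707455)
  = −0.75 × (-0.346081) = 0.259561 substitutions/site.
Under a molecular clock d = 2μt, so t = d/(2μ) = 0.259561 / (2 × 2.5 × 10^-8) = 5.19 million years.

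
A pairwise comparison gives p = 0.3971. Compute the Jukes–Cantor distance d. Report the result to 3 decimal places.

d = −(3/4) ln(1 − 4p/3) = −0.75 ln(1 − 0.529467) = −0.75 ln(0.470533)
  = −0.75 × (-0.753889) = 0.565417 substitutions/site.

0.565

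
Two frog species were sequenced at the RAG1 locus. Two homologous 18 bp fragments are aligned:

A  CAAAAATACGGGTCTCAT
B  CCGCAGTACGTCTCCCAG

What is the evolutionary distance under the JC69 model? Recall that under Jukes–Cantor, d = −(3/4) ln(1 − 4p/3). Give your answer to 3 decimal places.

0.673

The sequences differ at 8 of 18 sites (2, 3, 4, 6, 11, 12, 15, 18), so p = 8/18 ≈ 0.444444.
d = −(3/4) ln(1 − 4p/3) = −0.75 ln(1 − 0.592592) = −0.75 ln(0.407408)
  = −0.75 × (-0.897940) = 0.673455 substitutions/site.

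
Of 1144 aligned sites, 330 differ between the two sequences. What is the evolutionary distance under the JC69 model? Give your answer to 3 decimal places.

p = 330/1144 ≈ 0.288462.
d = −(3/4) ln(1 − 4p/3) = −0.75 ln(1 − 0.384616) = −0.75 ln(0.615384)
  = −0.75 × (-0.485509) = 0.364132 substitutions/site.

0.364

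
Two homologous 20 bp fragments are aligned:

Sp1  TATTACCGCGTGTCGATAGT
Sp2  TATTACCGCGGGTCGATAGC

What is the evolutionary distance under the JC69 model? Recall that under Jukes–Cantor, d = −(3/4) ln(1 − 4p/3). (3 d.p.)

0.107

The sequences differ at 2 of 20 sites (11, 20), so p = 2/20 = 0.1.
d = −(3/4) ln(1 − 4p/3) = −0.75 ln(1 − 0.133333) = −0.75 ln(0.866667)
  = −0.75 × (-0.143100) = 0.107325 substitutions/site.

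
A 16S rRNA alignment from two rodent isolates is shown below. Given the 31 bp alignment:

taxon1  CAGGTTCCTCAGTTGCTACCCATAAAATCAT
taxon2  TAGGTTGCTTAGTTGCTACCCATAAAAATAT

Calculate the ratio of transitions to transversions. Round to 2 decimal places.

Transitions are A↔G and C↔T; transversions are all other mismatches.
Transitions: 3. Transversions: 2.
R = 3/2 = 1.50.

1.50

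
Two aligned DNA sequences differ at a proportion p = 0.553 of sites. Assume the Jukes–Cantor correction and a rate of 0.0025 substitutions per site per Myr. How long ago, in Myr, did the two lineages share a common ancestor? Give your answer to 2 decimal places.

200.53

d = −(3/4) ln(1 − 4p/3) = −0.75 ln(1 − 0.737333) = −0.75 ln(0.262667)
  = −0.75 × (-1.336868) = 1.002651 substitutions/site.
Under a molecular clock d = 2μt, so t = d/(2μ) = 1.002651 / (2 × 0.0025) = 200.53 Myr.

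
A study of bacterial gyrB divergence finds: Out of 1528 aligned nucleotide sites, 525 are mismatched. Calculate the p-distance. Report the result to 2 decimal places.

0.34

p = 525/1528 = 0.343586… ≈ 0.34 (to 2 d.p.).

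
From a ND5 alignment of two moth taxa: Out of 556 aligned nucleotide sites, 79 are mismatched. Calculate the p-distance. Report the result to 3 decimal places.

0.142

p = 79/556 = 0.142086… ≈ 0.142 (to 3 d.p.).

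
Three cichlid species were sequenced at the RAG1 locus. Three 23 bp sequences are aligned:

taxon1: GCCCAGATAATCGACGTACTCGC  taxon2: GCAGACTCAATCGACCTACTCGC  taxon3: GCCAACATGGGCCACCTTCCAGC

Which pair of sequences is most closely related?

taxon1 and taxon2

taxon1–taxon2: 6/23 differ, p = 0.261, d = 0.321.
taxon1–taxon3: 10/23 differ, p = 0.435, d = 0.650.
taxon2–taxon3: 11/23 differ, p = 0.478, d = 0.761.
The smallest distance is between taxon1 and taxon2.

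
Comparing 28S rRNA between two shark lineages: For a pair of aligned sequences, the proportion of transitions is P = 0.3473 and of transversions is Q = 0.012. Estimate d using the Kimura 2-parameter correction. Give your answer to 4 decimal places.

Under the Kimura two-parameter model, d = −½ ln(1 − 2P − Q) − ¼ ln(1 − 2Q).
1 − 2P − Q = 0.2934, giving −½ ln(0.2934) = 0.613109.
1 − 2Q = 0.976, giving −¼ ln(0.976) = 0.006073.
d = 0.613109 + 0.006073 = 0.619182.

0.6192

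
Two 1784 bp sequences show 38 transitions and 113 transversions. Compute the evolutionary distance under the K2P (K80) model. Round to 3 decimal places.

P = 38/1784 ≈ 0.0213 and Q = 113/1784 ≈ 0.063341.
Under the Kimura two-parameter model, d = −½ ln(1 − 2P − Q) − ¼ ln(1 − 2Q).
1 − 2P − Q = 0.894059, giving −½ ln(0.894059) = 0.055992.
1 − 2Q = 0.873318, giving −¼ ln(0.873318) = 0.033864.
d = 0.055992 + 0.033864 = 0.089856.

0.090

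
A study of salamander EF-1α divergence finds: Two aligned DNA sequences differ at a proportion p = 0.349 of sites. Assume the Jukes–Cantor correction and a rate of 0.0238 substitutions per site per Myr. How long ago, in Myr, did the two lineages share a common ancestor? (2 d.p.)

d = −(3/4) ln(1 − 4p/3) = −0.75 ln(1 − 0.465333) = −0.75 ln(0.534667)
  = −0.75 × (-0.626111) = 0.469583 substitutions/site.
Under a molecular clock d = 2μt, so t = d/(2μ) = 0.469583 / (2 × 0.0238) = 9.87 Myr.

9.87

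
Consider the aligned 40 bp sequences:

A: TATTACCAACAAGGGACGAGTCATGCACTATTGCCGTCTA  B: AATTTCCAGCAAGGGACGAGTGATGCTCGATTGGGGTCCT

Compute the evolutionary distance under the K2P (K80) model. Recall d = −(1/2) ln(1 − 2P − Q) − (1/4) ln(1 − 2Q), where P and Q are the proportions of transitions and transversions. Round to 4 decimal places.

Of 40 sites, 2 differences are transitions and 8 are transversions, so P = 2/40 = 0.05 and Q = 8/40 = 0.2.
Under the Kimura two-parameter model, d = −½ ln(1 − 2P − Q) − ¼ ln(1 − 2Q).
1 − 2P − Q = 0.7, giving −½ ln(0.7) = 0.178337.
1 − 2Q = 0.6, giving −¼ ln(0.6) = 0.127706.
d = 0.178337 + 0.127706 = 0.306043.

0.3060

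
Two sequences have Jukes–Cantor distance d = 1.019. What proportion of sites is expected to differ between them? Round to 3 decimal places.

0.557

p = (3/4)(1 − e^(−4d/3)) = 0.75 × (1 − e^(-1.358667)) = 0.75 × (1 − 0.257003) = 0.557248.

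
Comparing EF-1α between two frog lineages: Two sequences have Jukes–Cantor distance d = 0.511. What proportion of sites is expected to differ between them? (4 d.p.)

p = (3/4)(1 − e^(−4d/3)) = 0.75 × (1 − e^(-0.681333)) = 0.75 × (1 − 0.505942) = 0.370544.

0.3705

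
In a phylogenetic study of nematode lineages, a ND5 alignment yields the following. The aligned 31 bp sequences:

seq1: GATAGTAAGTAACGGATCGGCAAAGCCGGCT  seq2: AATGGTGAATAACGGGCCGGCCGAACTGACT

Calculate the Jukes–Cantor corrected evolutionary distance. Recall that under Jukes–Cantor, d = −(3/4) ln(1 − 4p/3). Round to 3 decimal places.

0.481

The sequences differ at 11 of 31 sites, so p = 11/31 ≈ 0.354839.
d = −(3/4) ln(1 − 4p/3) = −0.75 ln(1 − 0.473119) = −0.75 ln(0.526881)
  = −0.75 × (-0.640781) = 0.480586 substitutions/site.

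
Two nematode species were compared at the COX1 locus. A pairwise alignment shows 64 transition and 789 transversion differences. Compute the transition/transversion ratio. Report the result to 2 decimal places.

R = 64/789 = 0.081115… ≈ 0.08 (to 2 d.p.).

0.08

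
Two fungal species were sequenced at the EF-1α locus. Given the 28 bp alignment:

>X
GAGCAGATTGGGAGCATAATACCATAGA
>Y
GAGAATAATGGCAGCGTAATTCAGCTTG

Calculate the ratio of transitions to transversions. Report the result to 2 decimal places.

0.50

Transitions are A↔G and C↔T; transversions are all other mismatches.
Transitions: 4. Transversions: 8.
R = 4/8 = 0.50.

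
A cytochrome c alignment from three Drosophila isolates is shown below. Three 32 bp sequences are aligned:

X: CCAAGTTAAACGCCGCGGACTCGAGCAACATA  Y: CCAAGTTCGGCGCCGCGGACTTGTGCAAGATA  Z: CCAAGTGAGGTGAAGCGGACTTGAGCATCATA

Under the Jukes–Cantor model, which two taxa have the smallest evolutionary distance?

X and Y

X–Y: 6/32 differ, p = 0.188, d = 0.216.
X–Z: 8/32 differ, p = 0.250, d = 0.304.
Y–Z: 8/32 differ, p = 0.250, d = 0.304.
The smallest distance is between X and Y.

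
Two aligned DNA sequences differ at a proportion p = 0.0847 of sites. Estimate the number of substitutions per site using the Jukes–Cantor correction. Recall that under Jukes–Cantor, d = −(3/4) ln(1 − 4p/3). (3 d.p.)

0.090

d = −(3/4) ln(1 − 4p/3) = −0.75 ln(1 − 0.112933) = −0.75 ln(0.887067)
  = −0.75 × (-0.119835) = 0.089876 substitutions/site.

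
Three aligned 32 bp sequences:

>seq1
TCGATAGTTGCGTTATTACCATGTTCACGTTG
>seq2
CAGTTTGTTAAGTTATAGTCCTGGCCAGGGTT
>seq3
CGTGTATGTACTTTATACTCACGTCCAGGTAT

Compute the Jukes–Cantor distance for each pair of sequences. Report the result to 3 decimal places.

seq1–seq2: 15/32 sites differ → p = 0.46875, d = −0.75 ln(1 − 0.625) = 0.735622 ≈ 0.736.
seq1–seq3: 16/32 sites differ → p = 0.5, d = −0.75 ln(1 − 0.666667) = 0.823960 ≈ 0.824.
seq2–seq3: 14/32 sites differ → p = 0.4375, d = −0.75 ln(1 − 0.583333) = 0.656601 ≈ 0.657.

d(seq1,seq2) = 0.736, d(seq1,seq3) = 0.824, d(seq2,seq3) = 0.657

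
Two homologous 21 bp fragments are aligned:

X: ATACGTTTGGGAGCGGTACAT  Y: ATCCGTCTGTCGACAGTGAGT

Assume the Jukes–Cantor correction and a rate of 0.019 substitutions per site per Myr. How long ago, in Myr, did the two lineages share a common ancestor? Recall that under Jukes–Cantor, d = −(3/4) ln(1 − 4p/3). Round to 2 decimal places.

The sequences differ at 10 of 21 sites (3, 7, 10, 11, 12, 13, 15, 18, 19, 20), so p = 10/21 ≈ 0.47619.
d = −(3/4) ln(1 − 4p/3) = −0.75 ln(1 − 0.63492) = −0.75 ln(0.36508)
  = −0.75 × (-1.007639) = 0.755729 substitutions/site.
Under a molecular clock d = 2μt, so t = d/(2μ) = 0.755729 / (2 × 0.019) = 19.89 Myr.

19.89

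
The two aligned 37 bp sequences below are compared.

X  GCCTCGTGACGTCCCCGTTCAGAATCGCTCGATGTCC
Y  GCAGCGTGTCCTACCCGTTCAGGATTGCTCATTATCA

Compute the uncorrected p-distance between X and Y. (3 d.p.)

0.297

The sequences differ at 11 of 37 positions.
p = 11/37 = 0.297297… ≈ 0.297 (to 3 d.p.).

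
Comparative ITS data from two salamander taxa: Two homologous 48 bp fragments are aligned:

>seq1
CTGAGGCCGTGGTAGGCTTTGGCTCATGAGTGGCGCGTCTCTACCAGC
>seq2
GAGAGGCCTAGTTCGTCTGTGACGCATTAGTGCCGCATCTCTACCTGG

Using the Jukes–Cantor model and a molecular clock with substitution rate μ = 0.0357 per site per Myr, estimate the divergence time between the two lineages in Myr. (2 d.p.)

The sequences differ at 15 of 48 sites, so p = 15/48 = 0.3125.
d = −(3/4) ln(1 − 4p/3) = −0.75 ln(1 − 0.416667) = −0.75 ln(0.583333)
  = −0.75 × (-0.538997) = 0.404248 substitutions/site.
Under a molecular clock d = 2μt, so t = d/(2μ) = 0.404248 / (2 × 0.0357) = 5.66 Myr.

5.66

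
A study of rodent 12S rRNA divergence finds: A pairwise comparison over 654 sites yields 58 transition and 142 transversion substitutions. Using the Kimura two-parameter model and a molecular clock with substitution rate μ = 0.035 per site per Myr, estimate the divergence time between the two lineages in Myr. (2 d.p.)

P = 58/654 ≈ 0.088685 and Q = 142/654 ≈ 0.217125.
Under the Kimura two-parameter model, d = −½ ln(1 − 2P − Q) − ¼ ln(1 − 2Q).
1 − 2P − Q = 0.605505, giving −½ ln(0.605505) = 0.250846.
1 − 2Q = 0.56575, giving −¼ ln(0.56575) = 0.142401.
d = 0.250846 + 0.142401 = 0.393247.
Under a molecular clock d = 2μt, so t = d/(2μ) = 0.393247 / (2 × 0.035) = 5.62 Myr.

5.62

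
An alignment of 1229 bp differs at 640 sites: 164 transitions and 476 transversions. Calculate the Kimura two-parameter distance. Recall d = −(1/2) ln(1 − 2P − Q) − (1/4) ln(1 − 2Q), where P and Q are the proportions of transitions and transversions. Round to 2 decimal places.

0.90

P = 164/1229 ≈ 0.133442 and Q = 476/1229 ≈ 0.387307.
Under the Kimura two-parameter model, d = −½ ln(1 − 2P − Q) − ¼ ln(1 − 2Q).
1 − 2P − Q = 0.345809, giving −½ ln(0.345809) = 0.530934.
1 − 2Q = 0.225386, giving −¼ ln(0.225386) = 0.372485.
d = 0.530934 + 0.372485 = 0.903419.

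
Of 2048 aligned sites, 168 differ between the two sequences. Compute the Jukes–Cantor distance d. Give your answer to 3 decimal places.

p = 168/2048 ≈ 0.082031.
d = −(3/4) ln(1 − 4p/3) = −0.75 ln(1 − 0.109375) = −0.75 ln(0.890625)
  = −0.75 × (-0.115832) = 0.086874 substitutions/site.

0.087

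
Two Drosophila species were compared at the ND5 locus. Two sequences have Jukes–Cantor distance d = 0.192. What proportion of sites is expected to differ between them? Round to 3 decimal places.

p = (3/4)(1 − e^(−4d/3)) = 0.75 × (1 − e^(-0.256)) = 0.75 × (1 − 0.774142) = 0.169394.

0.169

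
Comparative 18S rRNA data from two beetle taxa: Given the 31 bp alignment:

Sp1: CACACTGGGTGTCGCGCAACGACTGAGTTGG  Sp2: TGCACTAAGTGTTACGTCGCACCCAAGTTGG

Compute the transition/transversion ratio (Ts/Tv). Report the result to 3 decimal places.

Transitions are A↔G and C↔T; transversions are all other mismatches.
Transitions: 11. Transversions: 2.
R = 11/2 = 5.500.

5.500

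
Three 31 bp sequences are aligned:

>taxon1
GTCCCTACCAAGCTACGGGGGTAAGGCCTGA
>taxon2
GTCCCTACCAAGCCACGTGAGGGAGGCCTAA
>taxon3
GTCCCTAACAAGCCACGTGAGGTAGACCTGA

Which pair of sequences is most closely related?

taxon1–taxon2: 6/31 differ, p = 0.194, d = 0.224.
taxon1–taxon3: 7/31 differ, p = 0.226, d = 0.269.
taxon2–taxon3: 4/31 differ, p = 0.129, d = 0.142.
The smallest distance is between taxon2 and taxon3.

taxon2 and taxon3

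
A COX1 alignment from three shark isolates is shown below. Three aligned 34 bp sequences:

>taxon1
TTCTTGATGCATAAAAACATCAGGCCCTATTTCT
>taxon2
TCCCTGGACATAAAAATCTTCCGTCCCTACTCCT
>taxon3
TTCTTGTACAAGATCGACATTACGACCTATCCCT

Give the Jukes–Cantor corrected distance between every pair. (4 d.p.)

d(taxon1,taxon2) = 0.5972, d(taxon1,taxon3) = 0.5347, d(taxon2,taxon3) = 0.8240

taxon1–taxon2: 14/34 sites differ → p ≈ 0.411765, d = −0.75 ln(1 − 0.54902) = 0.597249 ≈ 0.5972.
taxon1–taxon3: 13/34 sites differ → p ≈ 0.382353, d = −0.75 ln(1 − 0.509804) = 0.534712 ≈ 0.5347.
taxon2–taxon3: 17/34 sites differ → p = 0.5, d = −0.75 ln(1 − 0.666667) = 0.823960 ≈ 0.8240.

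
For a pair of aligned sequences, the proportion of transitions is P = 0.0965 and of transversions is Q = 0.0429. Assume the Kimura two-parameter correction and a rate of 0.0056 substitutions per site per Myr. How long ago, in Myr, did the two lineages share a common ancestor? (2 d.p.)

Under the Kimura two-parameter model, d = −½ ln(1 − 2P − Q) − ¼ ln(1 − 2Q).
1 − 2P − Q = 0.7641, giving −½ ln(0.7641) = 0.134528.
1 − 2Q = 0.9142, giving −¼ ln(0.9142) = 0.022426.
d = 0.134528 + 0.022426 = 0.156954.
Under a molecular clock d = 2μt, so t = d/(2μ) = 0.156954 / (2 × 0.0056) = 14.01 Myr.

14.01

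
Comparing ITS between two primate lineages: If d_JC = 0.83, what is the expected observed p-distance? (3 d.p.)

p = (3/4)(1 − e^(−4d/3)) = 0.75 × (1 − e^(-1.106667)) = 0.75 × (1 − 0.330659) = 0.502006.

0.502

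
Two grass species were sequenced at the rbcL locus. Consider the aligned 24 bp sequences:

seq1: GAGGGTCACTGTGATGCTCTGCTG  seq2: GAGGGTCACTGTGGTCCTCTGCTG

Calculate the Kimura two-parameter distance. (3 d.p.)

0.089

Of 24 sites, 1 differences are transitions and 1 are transversions, so P = 1/24 ≈ 0.041667 and Q = 1/24 ≈ 0.041667.
Under the Kimura two-parameter model, d = −½ ln(1 − 2P − Q) − ¼ ln(1 − 2Q).
1 − 2P − Q = 0.874999, giving −½ ln(0.874999) = 0.066766.
1 − 2Q = 0.916666, giving −¼ ln(0.916666) = 0.021753.
d = 0.066766 + 0.021753 = 0.088519.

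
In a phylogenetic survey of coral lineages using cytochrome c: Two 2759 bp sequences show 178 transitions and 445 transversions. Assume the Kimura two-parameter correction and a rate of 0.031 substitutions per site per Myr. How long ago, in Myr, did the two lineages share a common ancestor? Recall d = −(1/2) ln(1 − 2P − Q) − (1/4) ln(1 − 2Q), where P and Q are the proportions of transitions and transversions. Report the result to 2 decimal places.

P = 178/2759 ≈ 0.064516 and Q = 445/2759 ≈ 0.16129.
Under the Kimura two-parameter model, d = −½ ln(1 − 2P − Q) − ¼ ln(1 − 2Q).
1 − 2P − Q = 0.709678, giving −½ ln(0.709678) = 0.171472.
1 − 2Q = 0.67742, giving −¼ ln(0.67742) = 0.097366.
d = 0.171472 + 0.097366 = 0.268838.
Under a molecular clock d = 2μt, so t = d/(2μ) = 0.268838 / (2 × 0.031) = 4.34 Myr.

4.34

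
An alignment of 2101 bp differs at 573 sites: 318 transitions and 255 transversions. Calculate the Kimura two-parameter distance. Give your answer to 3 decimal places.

0.345

P = 318/2101 ≈ 0.151356 and Q = 255/2101 ≈ 0.121371.
Under the Kimura two-parameter model, d = −½ ln(1 − 2P − Q) − ¼ ln(1 − 2Q).
1 − 2P − Q = 0.575917, giving −½ ln(0.575917) = 0.275896.
1 − 2Q = 0.757258, giving −¼ ln(0.757258) = 0.069513.
d = 0.275896 + 0.069513 = 0.345409.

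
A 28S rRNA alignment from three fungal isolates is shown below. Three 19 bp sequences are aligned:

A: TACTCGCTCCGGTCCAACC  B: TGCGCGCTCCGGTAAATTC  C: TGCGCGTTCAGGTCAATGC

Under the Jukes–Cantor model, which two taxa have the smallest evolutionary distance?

B and C

A–B: 6/19 differ, p = 0.316, d = 0.410.
A–C: 7/19 differ, p = 0.368, d = 0.507.
B–C: 4/19 differ, p = 0.211, d = 0.247.
The smallest distance is between B and C.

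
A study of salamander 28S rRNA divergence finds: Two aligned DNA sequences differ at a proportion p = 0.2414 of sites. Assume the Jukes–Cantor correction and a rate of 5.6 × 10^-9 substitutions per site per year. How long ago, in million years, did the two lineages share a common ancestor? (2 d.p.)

26.01

d = −(3/4) ln(1 − 4p/3) = −0.75 ln(1 − 0.321867) = −0.75 ln(0.678133)
  = −0.75 × (-0.388412) = 0.291309 substitutions/site.
Under a molecular clock d = 2μt, so t = d/(2μ) = 0.291309 / (2 × 5.6 × 10^-9) = 26.01 million years.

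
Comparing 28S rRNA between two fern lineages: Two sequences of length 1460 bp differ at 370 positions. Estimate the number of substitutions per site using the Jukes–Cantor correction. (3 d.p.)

0.309

p = 370/1460 ≈ 0.253425.
d = −(3/4) ln(1 − 4p/3) = −0.75 ln(1 − 0.3379) = −0.75 ln(0.6621)
  = −0.75 × (-0.412339) = 0.309254 substitutions/site.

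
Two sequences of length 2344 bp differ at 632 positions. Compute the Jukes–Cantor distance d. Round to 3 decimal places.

0.334

p = 632/2344 ≈ 0.269625.
d = −(3/4) ln(1 − 4p/3) = −0.75 ln(1 − 0.3595) = −0.75 ln(0.6405)
  = −0.75 × (-0.445506) = 0.334130 substitutions/site.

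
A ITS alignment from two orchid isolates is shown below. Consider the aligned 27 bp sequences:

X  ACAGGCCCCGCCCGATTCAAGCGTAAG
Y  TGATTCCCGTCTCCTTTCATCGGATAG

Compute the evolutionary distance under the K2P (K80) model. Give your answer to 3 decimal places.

Of 27 sites, 1 differences are transitions and 13 are transversions, so P = 1/27 ≈ 0.037037 and Q = 13/27 ≈ 0.481481.
Under the Kimura two-parameter model, d = −½ ln(1 − 2P − Q) − ¼ ln(1 − 2Q).
1 − 2P − Q = 0.444445, giving −½ ln(0.444445) = 0.405464.
1 − 2Q = 0.037038, giving −¼ ln(0.037038) = 0.823953.
d = 0.405464 + 0.823953 = 1.229417.

1.229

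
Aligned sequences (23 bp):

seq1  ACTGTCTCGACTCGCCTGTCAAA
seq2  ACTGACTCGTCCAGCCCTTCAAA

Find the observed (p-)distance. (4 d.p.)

The sequences differ at 6 of 23 positions (sites 5, 10, 12, 13, 17, 18).
p = 6/23 = 0.260869… ≈ 0.2609 (to 4 d.p.).

0.2609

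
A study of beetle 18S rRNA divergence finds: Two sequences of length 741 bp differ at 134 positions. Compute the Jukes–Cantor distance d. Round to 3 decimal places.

0.207

p = 134/741 ≈ 0.180837.
d = −(3/4) ln(1 − 4p/3) = −0.75 ln(1 − 0.241116) = −0.75 ln(0.758884)
  = −0.75 × (-0.275906) = 0.206930 substitutions/site.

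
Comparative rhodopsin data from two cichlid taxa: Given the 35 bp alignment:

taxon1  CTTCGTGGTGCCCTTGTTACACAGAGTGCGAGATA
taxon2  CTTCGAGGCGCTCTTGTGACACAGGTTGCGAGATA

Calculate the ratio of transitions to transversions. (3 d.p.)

Transitions are A↔G and C↔T; transversions are all other mismatches.
Transitions: 3. Transversions: 3.
R = 3/3 = 1.000.

1.000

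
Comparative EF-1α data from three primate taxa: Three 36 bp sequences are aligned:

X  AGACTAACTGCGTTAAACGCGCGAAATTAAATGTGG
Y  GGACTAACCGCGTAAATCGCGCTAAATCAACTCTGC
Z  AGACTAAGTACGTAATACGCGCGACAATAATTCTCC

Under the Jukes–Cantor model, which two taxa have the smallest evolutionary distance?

X–Y: 9/36 differ, p = 0.250, d = 0.304.
X–Z: 10/36 differ, p = 0.278, d = 0.347.
Y–Z: 12/36 differ, p = 0.333, d = 0.441.
The smallest distance is between X and Y.

X and Y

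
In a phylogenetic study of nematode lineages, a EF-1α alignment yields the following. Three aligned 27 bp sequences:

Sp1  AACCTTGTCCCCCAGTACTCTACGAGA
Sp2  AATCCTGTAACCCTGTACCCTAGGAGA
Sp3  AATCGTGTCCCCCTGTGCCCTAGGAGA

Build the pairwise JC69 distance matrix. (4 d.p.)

d(Sp1,Sp2) = 0.3181, d(Sp1,Sp3) = 0.2635, d(Sp2,Sp3) = 0.1650

Sp1–Sp2: 7/27 sites differ → p ≈ 0.259259, d = −0.75 ln(1 − 0.345679) = 0.318118 ≈ 0.3181.
Sp1–Sp3: 6/27 sites differ → p ≈ 0.222222, d = −0.75 ln(1 − 0.296296) = 0.263548 ≈ 0.2635.
Sp2–Sp3: 4/27 sites differ → p ≈ 0.148148, d = −0.75 ln(1 − 0.197531) = 0.165047 ≈ 0.1650.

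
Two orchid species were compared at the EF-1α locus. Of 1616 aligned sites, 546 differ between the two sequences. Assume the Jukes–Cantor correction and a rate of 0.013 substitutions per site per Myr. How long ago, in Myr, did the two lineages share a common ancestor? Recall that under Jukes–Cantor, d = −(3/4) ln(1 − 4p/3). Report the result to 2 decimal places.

17.27

p = 546/1616 ≈ 0.337871.
d = −(3/4) ln(1 − 4p/3) = −0.75 ln(1 − 0.450495) = −0.75 ln(0.549505)
  = −0.75 × (-0.598737) = 0.449053 substitutions/site.
Under a molecular clock d = 2μt, so t = d/(2μ) = 0.449053 / (2 × 0.013) = 17.27 Myr.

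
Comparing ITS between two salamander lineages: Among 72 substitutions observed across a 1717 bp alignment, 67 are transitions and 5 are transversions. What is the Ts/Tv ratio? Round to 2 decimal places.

R = 67/5 = 13.40.

13.40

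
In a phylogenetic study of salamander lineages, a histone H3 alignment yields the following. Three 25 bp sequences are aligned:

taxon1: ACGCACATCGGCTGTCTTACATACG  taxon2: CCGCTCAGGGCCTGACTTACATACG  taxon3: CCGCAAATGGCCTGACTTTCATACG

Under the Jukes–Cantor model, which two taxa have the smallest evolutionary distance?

taxon2 and taxon3

taxon1–taxon2: 6/25 differ, p = 0.240, d = 0.289.
taxon1–taxon3: 6/25 differ, p = 0.240, d = 0.289.
taxon2–taxon3: 4/25 differ, p = 0.160, d = 0.180.
The smallest distance is between taxon2 and taxon3.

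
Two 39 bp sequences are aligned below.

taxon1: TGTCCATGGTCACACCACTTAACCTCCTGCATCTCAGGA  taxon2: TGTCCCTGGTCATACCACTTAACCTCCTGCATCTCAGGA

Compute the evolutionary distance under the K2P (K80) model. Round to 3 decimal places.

0.053

Of 39 sites, 1 differences are transitions and 1 are transversions, so P = 1/39 ≈ 0.025641 and Q = 1/39 ≈ 0.025641.
Under the Kimura two-parameter model, d = −½ ln(1 − 2P − Q) − ¼ ln(1 − 2Q).
1 − 2P − Q = 0.923077, giving −½ ln(0.923077) = 0.040021.
1 − 2Q = 0.948718, giving −¼ ln(0.948718) = 0.013161.
d = 0.040021 + 0.013161 = 0.053182.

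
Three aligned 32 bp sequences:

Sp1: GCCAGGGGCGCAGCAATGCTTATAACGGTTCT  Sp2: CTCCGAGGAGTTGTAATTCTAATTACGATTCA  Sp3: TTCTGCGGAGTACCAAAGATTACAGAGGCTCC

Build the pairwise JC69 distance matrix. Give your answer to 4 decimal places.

d(Sp1,Sp2) = 0.5851, d(Sp1,Sp3) = 0.6566, d(Sp2,Sp3) = 0.9241

Sp1–Sp2: 13/32 sites differ → p = 0.40625, d = −0.75 ln(1 − 0.541667) = 0.585119 ≈ 0.5851.
Sp1–Sp3: 14/32 sites differ → p = 0.4375, d = −0.75 ln(1 − 0.583333) = 0.656601 ≈ 0.6566.
Sp2–Sp3: 17/32 sites differ → p = 0.53125, d = −0.75 ln(1 − 0.708333) = 0.924107 ≈ 0.9241.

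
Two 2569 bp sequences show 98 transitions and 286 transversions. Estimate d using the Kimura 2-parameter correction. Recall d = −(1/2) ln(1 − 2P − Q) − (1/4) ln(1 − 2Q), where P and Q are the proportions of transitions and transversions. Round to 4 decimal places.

0.1669

P = 98/2569 ≈ 0.038147 and Q = 286/2569 ≈ 0.111327.
Under the Kimura two-parameter model, d = −½ ln(1 − 2P − Q) − ¼ ln(1 − 2Q).
1 − 2P − Q = 0.812379, giving −½ ln(0.812379) = 0.103894.
1 − 2Q = 0.777346, giving −¼ ln(0.777346) = 0.062967.
d = 0.103894 + 0.062967 = 0.166861.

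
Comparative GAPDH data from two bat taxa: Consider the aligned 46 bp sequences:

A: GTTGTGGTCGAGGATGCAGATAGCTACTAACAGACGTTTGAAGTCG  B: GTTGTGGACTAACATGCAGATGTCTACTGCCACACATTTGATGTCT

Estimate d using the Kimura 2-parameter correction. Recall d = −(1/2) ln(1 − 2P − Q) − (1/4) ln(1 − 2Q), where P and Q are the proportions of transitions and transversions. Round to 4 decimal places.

0.3206

Of 46 sites, 4 differences are transitions and 8 are transversions, so P = 4/46 ≈ 0.086957 and Q = 8/46 ≈ 0.173913.
Under the Kimura two-parameter model, d = −½ ln(1 − 2P − Q) − ¼ ln(1 − 2Q).
1 − 2P − Q = 0.652173, giving −½ ln(0.652173) = 0.213723.
1 − 2Q = 0.652174, giving −¼ ln(0.652174) = 0.106861.
d = 0.213723 + 0.106861 = 0.320584.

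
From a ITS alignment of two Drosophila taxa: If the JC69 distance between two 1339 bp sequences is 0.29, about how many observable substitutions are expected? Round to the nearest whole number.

322

Invert JC69: p = (3/4)(1 − e^(−4d/3)) = 0.75 × (1 − e^(-0.386667)) = 0.75 × (1 − 0.679317) = 0.240512.
Expected differing sites = pL ≈ 0.240512 × 1339 = 322.045568 ≈ 322.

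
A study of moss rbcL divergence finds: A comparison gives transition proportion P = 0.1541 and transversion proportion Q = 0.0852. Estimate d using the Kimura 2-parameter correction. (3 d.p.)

Under the Kimura two-parameter model, d = −½ ln(1 − 2P − Q) − ¼ ln(1 − 2Q).
1 − 2P − Q = 0.6066, giving −½ ln(0.6066) = 0.249943.
1 − 2Q = 0.8296, giving −¼ ln(0.8296) = 0.046703.
d = 0.249943 + 0.046703 = 0.296646.

0.297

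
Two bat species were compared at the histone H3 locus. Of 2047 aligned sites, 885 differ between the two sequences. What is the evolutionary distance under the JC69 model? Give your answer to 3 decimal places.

p = 885/2047 ≈ 0.43234.
d = −(3/4) ln(1 − 4p/3) = −0.75 ln(1 − 0.576453) = −0.75 ln(0.423547)
  = −0.75 × (-0.859091) = 0.644318 substitutions/site.

0.644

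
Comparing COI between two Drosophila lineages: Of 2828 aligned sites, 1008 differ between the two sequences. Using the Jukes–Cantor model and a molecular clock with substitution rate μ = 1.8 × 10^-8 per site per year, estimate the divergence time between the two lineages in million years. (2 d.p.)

13.43

p = 1008/2828 ≈ 0.356436.
d = −(3/4) ln(1 − 4p/3) = −0.75 ln(1 − 0.475248) = −0.75 ln(0.524752)
  = −0.75 × (-0.644830) = 0.483623 substitutions/site.
Under a molecular clock d = 2μt, so t = d/(2μ) = 0.483623 / (2 × 1.8 × 10^-8) = 13.43 million years.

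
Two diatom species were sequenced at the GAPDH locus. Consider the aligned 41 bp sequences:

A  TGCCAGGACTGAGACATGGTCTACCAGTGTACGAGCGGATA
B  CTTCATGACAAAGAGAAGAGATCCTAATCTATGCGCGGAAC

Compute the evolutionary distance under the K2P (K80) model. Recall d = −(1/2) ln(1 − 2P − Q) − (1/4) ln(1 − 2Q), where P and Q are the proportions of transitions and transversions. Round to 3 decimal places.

Of 41 sites, 7 differences are transitions and 12 are transversions, so P = 7/41 ≈ 0.170732 and Q = 12/41 ≈ 0.292683.
Under the Kimura two-parameter model, d = −½ ln(1 − 2P − Q) − ¼ ln(1 − 2Q).
1 − 2P − Q = 0.365853, giving −½ ln(0.365853) = 0.502762.
1 − 2Q = 0.414634, giving −¼ ln(0.414634) = 0.220090.
d = 0.502762 + 0.220090 = 0.722852.

0.723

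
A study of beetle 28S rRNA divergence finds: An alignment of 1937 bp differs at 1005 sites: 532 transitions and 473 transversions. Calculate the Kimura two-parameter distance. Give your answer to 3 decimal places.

P = 532/1937 ≈ 0.274652 and Q = 473/1937 ≈ 0.244192.
Under the Kimura two-parameter model, d = −½ ln(1 − 2P − Q) − ¼ ln(1 − 2Q).
1 − 2P − Q = 0.206504, giving −½ ln(0.206504) = 0.788718.
1 − 2Q = 0.511616, giving −¼ ln(0.511616) = 0.167545.
d = 0.788718 + 0.167545 = 0.956263.

0.956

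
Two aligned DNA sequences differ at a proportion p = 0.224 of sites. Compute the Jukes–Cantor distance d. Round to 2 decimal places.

d = −(3/4) ln(1 − 4p/3) = −0.75 ln(1 − 0.298667) = −0.75 ln(0.701333)
  = −0.75 × (-0.354772) = 0.266079 substitutions/site.

0.27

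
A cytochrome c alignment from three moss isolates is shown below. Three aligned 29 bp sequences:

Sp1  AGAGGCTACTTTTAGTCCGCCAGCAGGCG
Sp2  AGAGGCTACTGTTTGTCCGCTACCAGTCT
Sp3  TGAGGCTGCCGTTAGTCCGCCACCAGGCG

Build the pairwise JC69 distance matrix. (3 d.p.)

d(Sp1,Sp2) = 0.242, d(Sp1,Sp3) = 0.196, d(Sp2,Sp3) = 0.291

Sp1–Sp2: 6/29 sites differ → p ≈ 0.206897, d = −0.75 ln(1 − 0.275863) = 0.242081 ≈ 0.242.
Sp1–Sp3: 5/29 sites differ → p ≈ 0.172414, d = −0.75 ln(1 − 0.229885) = 0.195912 ≈ 0.196.
Sp2–Sp3: 7/29 sites differ → p ≈ 0.241379, d = −0.75 ln(1 − 0.321839) = 0.291278 ≈ 0.291.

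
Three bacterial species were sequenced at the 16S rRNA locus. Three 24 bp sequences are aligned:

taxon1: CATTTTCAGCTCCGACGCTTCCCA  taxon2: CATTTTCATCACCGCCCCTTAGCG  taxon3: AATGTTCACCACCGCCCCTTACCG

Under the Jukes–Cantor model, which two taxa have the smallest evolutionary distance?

taxon1–taxon2: 7/24 differ, p = 0.292, d = 0.369.
taxon1–taxon3: 8/24 differ, p = 0.333, d = 0.441.
taxon2–taxon3: 4/24 differ, p = 0.167, d = 0.188.
The smallest distance is between taxon2 and taxon3.

taxon2 and taxon3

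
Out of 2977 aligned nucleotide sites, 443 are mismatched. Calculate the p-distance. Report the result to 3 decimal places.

0.149

p = 443/2977 = 0.148807… ≈ 0.149 (to 3 d.p.).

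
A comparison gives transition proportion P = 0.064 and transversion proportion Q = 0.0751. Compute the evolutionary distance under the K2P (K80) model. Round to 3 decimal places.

Under the Kimura two-parameter model, d = −½ ln(1 − 2P − Q) − ¼ ln(1 − 2Q).
1 − 2P − Q = 0.7969, giving −½ ln(0.7969) = 0.113513.
1 − 2Q = 0.8498, giving −¼ ln(0.8498) = 0.040689.
d = 0.113513 + 0.040689 = 0.154202.

0.154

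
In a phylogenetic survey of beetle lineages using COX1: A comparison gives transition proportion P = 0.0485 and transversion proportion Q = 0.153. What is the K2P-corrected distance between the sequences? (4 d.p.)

0.2352

Under the Kimura two-parameter model, d = −½ ln(1 − 2P − Q) − ¼ ln(1 − 2Q).
1 − 2P − Q = 0.75, giving −½ ln(0.75) = 0.143841.
1 − 2Q = 0.694, giving −¼ ln(0.694) = 0.091321.
d = 0.143841 + 0.091321 = 0.235162.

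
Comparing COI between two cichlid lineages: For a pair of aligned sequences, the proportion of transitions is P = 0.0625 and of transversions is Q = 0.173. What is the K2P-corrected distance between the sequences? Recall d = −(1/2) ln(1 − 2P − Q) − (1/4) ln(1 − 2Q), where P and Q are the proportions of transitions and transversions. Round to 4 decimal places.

0.2831

Under the Kimura two-parameter model, d = −½ ln(1 − 2P − Q) − ¼ ln(1 − 2Q).
1 − 2P − Q = 0.702, giving −½ ln(0.702) = 0.176911.
1 − 2Q = 0.654, giving −¼ ln(0.654) = 0.106162.
d = 0.176911 + 0.106162 = 0.283073.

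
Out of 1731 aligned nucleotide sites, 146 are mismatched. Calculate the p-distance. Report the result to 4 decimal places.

0.0843

p = 146/1731 = 0.084344… ≈ 0.0843 (to 4 d.p.).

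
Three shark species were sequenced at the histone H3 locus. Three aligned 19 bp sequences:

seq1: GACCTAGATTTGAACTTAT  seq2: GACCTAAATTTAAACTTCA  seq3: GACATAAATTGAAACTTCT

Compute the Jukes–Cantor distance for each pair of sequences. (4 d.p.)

d(seq1,seq2) = 0.2471, d(seq1,seq3) = 0.3241, d(seq2,seq3) = 0.1773

seq1–seq2: 4/19 sites differ → p ≈ 0.210526, d = −0.75 ln(1 − 0.280701) = 0.247109 ≈ 0.2471.
seq1–seq3: 5/19 sites differ → p ≈ 0.263158, d = −0.75 ln(1 − 0.350877) = 0.324100 ≈ 0.3241.
seq2–seq3: 3/19 sites differ → p ≈ 0.157895, d = −0.75 ln(1 − 0.210527) = 0.177292 ≈ 0.1773.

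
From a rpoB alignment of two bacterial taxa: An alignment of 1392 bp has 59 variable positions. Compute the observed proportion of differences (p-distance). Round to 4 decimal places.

0.0424

p = 59/1392 = 0.042385… ≈ 0.0424 (to 4 d.p.).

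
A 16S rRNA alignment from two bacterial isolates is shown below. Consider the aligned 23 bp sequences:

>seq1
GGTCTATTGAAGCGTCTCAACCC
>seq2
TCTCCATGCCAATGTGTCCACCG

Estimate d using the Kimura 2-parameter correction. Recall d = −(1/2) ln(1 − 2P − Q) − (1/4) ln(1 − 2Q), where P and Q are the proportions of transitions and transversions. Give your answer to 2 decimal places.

Of 23 sites, 3 differences are transitions and 8 are transversions, so P = 3/23 ≈ 0.130435 and Q = 8/23 ≈ 0.347826.
Under the Kimura two-parameter model, d = −½ ln(1 − 2P − Q) − ¼ ln(1 − 2Q).
1 − 2P − Q = 0.391304, giving −½ ln(0.391304) = 0.469135.
1 − 2Q = 0.304348, giving −¼ ln(0.304348) = 0.297396.
d = 0.469135 + 0.297396 = 0.766531.

0.77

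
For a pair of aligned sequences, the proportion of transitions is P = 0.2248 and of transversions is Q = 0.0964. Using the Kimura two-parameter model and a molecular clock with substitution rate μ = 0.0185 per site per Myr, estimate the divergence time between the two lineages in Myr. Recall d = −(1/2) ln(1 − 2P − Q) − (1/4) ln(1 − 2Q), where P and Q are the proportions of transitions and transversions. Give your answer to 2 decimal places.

Under the Kimura two-parameter model, d = −½ ln(1 − 2P − Q) − ¼ ln(1 − 2Q).
1 − 2P − Q = 0.454, giving −½ ln(0.454) = 0.394829.
1 − 2Q = 0.8072, giving −¼ ln(0.8072) = 0.053546.
d = 0.394829 + 0.053546 = 0.448375.
Under a molecular clock d = 2μt, so t = d/(2μ) = 0.448375 / (2 × 0.0185) = 12.12 Myr.

12.12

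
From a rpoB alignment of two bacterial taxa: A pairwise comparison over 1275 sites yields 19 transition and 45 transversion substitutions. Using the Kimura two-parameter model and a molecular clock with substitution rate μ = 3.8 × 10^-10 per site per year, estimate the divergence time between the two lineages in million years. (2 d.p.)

P = 19/1275 ≈ 0.014902 and Q = 45/1275 ≈ 0.035294.
Under the Kimura two-parameter model, d = −½ ln(1 − 2P − Q) − ¼ ln(1 − 2Q).
1 − 2P − Q = 0.934902, giving −½ ln(0.934902) = 0.033657.
1 − 2Q = 0.929412, giving −¼ ln(0.929412) = 0.018301.
d = 0.033657 + 0.018301 = 0.051958.
Under a molecular clock d = 2μt, so t = d/(2μ) = 0.051958 / (2 × 3.8 × 10^-10) = 68.37 million years.

68.37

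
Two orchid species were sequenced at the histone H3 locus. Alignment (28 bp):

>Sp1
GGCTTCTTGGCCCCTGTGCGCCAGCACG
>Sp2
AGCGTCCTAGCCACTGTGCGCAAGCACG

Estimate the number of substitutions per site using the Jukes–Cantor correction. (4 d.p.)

0.2524

The sequences differ at 6 of 28 sites (1, 4, 7, 9, 13, 22), so p = 6/28 ≈ 0.214286.
d = −(3/4) ln(1 − 4p/3) = −0.75 ln(1 − 0.285715) = −0.75 ln(0.714285)
  = −0.75 × (-0.336473) = 0.252355 substitutions/site.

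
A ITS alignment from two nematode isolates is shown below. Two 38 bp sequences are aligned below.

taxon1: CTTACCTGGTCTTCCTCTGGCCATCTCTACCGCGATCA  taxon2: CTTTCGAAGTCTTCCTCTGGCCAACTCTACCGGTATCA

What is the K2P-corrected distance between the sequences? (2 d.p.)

0.21

Of 38 sites, 1 differences are transitions and 6 are transversions, so P = 1/38 ≈ 0.026316 and Q = 6/38 ≈ 0.157895.
Under the Kimura two-parameter model, d = −½ ln(1 − 2P − Q) − ¼ ln(1 − 2Q).
1 − 2P − Q = 0.789473, giving −½ ln(0.789473) = 0.118195.
1 − 2Q = 0.68421, giving −¼ ln(0.68421) = 0.094873.
d = 0.118195 + 0.094873 = 0.213068.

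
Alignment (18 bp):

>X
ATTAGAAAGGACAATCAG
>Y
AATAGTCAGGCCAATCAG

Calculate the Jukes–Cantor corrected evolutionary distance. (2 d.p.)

The sequences differ at 4 of 18 sites (2, 6, 7, 11), so p = 4/18 ≈ 0.222222.
d = −(3/4) ln(1 − 4p/3) = −0.75 ln(1 − 0.296296) = −0.75 ln(0.703704)
  = −0.75 × (-0.351397) = 0.263548 substitutions/site.

0.26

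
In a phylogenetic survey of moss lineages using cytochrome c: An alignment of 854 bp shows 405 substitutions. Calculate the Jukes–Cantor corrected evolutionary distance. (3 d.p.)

0.750

p = 405/854 ≈ 0.474239.
d = −(3/4) ln(1 − 4p/3) = −0.75 ln(1 − 0.632319) = −0.75 ln(0.367681)
  = −0.75 × (-1.000540) = 0.750405 substitutions/site.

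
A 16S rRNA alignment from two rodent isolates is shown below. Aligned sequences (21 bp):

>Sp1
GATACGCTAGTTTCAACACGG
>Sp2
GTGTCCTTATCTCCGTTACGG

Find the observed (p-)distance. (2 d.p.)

The sequences differ at 11 of 21 positions.
p = 11/21 = 0.523809… ≈ 0.52 (to 2 d.p.).

0.52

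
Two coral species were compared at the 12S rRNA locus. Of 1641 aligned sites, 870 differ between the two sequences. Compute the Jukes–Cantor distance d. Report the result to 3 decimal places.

0.920

p = 870/1641 ≈ 0.530165.
d = −(3/4) ln(1 − 4p/3) = −0.75 ln(1 − 0.706887) = −0.75 ln(0.293113)
  = −0.75 × (-1.227197) = 0.920398 substitutions/site.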